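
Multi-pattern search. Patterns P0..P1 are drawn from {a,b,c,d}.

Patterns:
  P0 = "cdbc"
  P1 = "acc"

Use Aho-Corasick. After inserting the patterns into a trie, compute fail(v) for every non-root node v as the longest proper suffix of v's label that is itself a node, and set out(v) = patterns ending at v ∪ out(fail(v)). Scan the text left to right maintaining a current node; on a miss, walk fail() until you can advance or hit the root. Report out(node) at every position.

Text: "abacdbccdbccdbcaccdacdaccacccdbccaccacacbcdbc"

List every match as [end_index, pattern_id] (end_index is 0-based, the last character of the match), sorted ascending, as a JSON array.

Build:
Trie (insert patterns):
  0='ε' goto a→5 c→1
  1='c' goto d→2
  2='cd' goto b→3
  3='cdb' goto c→4
  4='cdbc' goto ·  [P0 ends]
  5='a' goto c→6
  6='ac' goto c→7
  7='acc' goto ·  [P1 ends]

Failure links (BFS by depth):
  fail(1) 'c': from fail(0)=0 chase 'c': 0 ⇒ 0;  out=∅∪out(0)=∅
  fail(5) 'a': from fail(0)=0 chase 'a': 0 ⇒ 0;  out=∅∪out(0)=∅
  fail(2) 'cd': from fail(1)=0 chase 'd': 0 ⇒ 0;  out=∅∪out(0)=∅
  fail(6) 'ac': from fail(5)=0 chase 'c': 0 ⇒ 1;  out=∅∪out(1)=∅
  fail(3) 'cdb': from fail(2)=0 chase 'b': 0 ⇒ 0;  out=∅∪out(0)=∅
  fail(7) 'acc': from fail(6)=1 chase 'c': 1→0 ⇒ 1;  out={1}∪out(1)={1}
  fail(4) 'cdbc': from fail(3)=0 chase 'c': 0 ⇒ 1;  out={0}∪out(1)={0}

Scan:
[0] read 'a'  n0⇒n5
[1] read 'b'  n5⇒n0 (fail-walked)
[2] read 'a'  n0⇒n5
[3] read 'c'  n5⇒n6
[4] read 'd'  n6⇒n2 (fail-walked)
[5] read 'b'  n2⇒n3
[6] read 'c'  n3⇒n4  → match P0@[3:6]
[7] read 'c'  n4⇒n1 (fail-walked)
[8] read 'd'  n1⇒n2
[9] read 'b'  n2⇒n3
[10] read 'c'  n3⇒n4  → match P0@[7:10]
[11] read 'c'  n4⇒n1 (fail-walked)
[12] read 'd'  n1⇒n2
[13] read 'b'  n2⇒n3
[14] read 'c'  n3⇒n4  → match P0@[11:14]
[15] read 'a'  n4⇒n5 (fail-walked)
[16] read 'c'  n5⇒n6
[17] read 'c'  n6⇒n7  → match P1@[15:17]
[18] read 'd'  n7⇒n2 (fail-walked)
[19] read 'a'  n2⇒n5 (fail-walked)
[20] read 'c'  n5⇒n6
[21] read 'd'  n6⇒n2 (fail-walked)
[22] read 'a'  n2⇒n5 (fail-walked)
[23] read 'c'  n5⇒n6
[24] read 'c'  n6⇒n7  → match P1@[22:24]
[25] read 'a'  n7⇒n5 (fail-walked)
[26] read 'c'  n5⇒n6
[27] read 'c'  n6⇒n7  → match P1@[25:27]
[28] read 'c'  n7⇒n1 (fail-walked)
[29] read 'd'  n1⇒n2
[30] read 'b'  n2⇒n3
[31] read 'c'  n3⇒n4  → match P0@[28:31]
[32] read 'c'  n4⇒n1 (fail-walked)
[33] read 'a'  n1⇒n5 (fail-walked)
[34] read 'c'  n5⇒n6
[35] read 'c'  n6⇒n7  → match P1@[33:35]
[36] read 'a'  n7⇒n5 (fail-walked)
[37] read 'c'  n5⇒n6
[38] read 'a'  n6⇒n5 (fail-walked)
[39] read 'c'  n5⇒n6
[40] read 'b'  n6⇒n0 (fail-walked)
[41] read 'c'  n0⇒n1
[42] read 'd'  n1⇒n2
[43] read 'b'  n2⇒n3
[44] read 'c'  n3⇒n4  → match P0@[41:44]

Result: [[6,0],[10,0],[14,0],[17,1],[24,1],[27,1],[31,0],[35,1],[44,0]]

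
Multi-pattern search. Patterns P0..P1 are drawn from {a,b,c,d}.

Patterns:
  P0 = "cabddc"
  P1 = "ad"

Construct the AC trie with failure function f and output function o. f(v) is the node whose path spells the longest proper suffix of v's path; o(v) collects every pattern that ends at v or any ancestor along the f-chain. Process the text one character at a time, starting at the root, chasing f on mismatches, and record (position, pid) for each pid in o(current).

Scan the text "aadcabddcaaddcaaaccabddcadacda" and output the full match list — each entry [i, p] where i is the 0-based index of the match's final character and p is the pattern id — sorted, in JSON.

Construct AC machine:
Trie nodes:
  n0 'ε': a→7 c→1
  n1 'c': a→2
  n2 'ca': b→3
  n3 'cab': d→4
  n4 'cabd': d→5
  n5 'cabdd': c→6
  n6 'cabddc': ·  [P0 ends]
  n7 'a': d→8
  n8 'ad': ·  [P1 ends]

BFS fail/out derivation:
  fail(1) 'c': from fail(0)=0 chase 'c': 0 ⇒ 0;  out=∅∪out(0)=∅
  fail(7) 'a': from fail(0)=0 chase 'a': 0 ⇒ 0;  out=∅∪out(0)=∅
  fail(2) 'ca': from fail(1)=0 chase 'a': 0 ⇒ 7;  out=∅∪out(7)=∅
  fail(8) 'ad': from fail(7)=0 chase 'd': 0 ⇒ 0;  out={1}∪out(0)={1}
  fail(3) 'cab': from fail(2)=7 chase 'b': 7→0 ⇒ 0;  out=∅∪out(0)=∅
  fail(4) 'cabd': from fail(3)=0 chase 'd': 0 ⇒ 0;  out=∅∪out(0)=∅
  fail(5) 'cabdd': from fail(4)=0 chase 'd': 0 ⇒ 0;  out=∅∪out(0)=∅
  fail(6) 'cabddc': from fail(5)=0 chase 'c': 0 ⇒ 1;  out={0}∪out(1)={0}

Run:
i=0 'a': node 0→7
i=1 'a': node 7→7 ·f
i=2 'd': node 7→8  ** P1@[1:2]
i=3 'c': node 8→1 ·f
i=4 'a': node 1→2
i=5 'b': node 2→3
i=6 'd': node 3→4
i=7 'd': node 4→5
i=8 'c': node 5→6  ** P0@[3:8]
i=9 'a': node 6→2 ·f
i=10 'a': node 2→7 ·f
i=11 'd': node 7→8  ** P1@[10:11]
i=12 'd': node 8→0 ·f
i=13 'c': node 0→1
i=14 'a': node 1→2
i=15 'a': node 2→7 ·f
i=16 'a': node 7→7 ·f
i=17 'c': node 7→1 ·f
i=18 'c': node 1→1 ·f
i=19 'a': node 1→2
i=20 'b': node 2→3
i=21 'd': node 3→4
i=22 'd': node 4→5
i=23 'c': node 5→6  ** P0@[18:23]
i=24 'a': node 6→2 ·f
i=25 'd': node 2→8 ·f  ** P1@[24:25]
i=26 'a': node 8→7 ·f
i=27 'c': node 7→1 ·f
i=28 'd': node 1→0 ·f
i=29 'a': node 0→7

All matches (sorted): [[2,1],[8,0],[11,1],[23,0],[25,1]]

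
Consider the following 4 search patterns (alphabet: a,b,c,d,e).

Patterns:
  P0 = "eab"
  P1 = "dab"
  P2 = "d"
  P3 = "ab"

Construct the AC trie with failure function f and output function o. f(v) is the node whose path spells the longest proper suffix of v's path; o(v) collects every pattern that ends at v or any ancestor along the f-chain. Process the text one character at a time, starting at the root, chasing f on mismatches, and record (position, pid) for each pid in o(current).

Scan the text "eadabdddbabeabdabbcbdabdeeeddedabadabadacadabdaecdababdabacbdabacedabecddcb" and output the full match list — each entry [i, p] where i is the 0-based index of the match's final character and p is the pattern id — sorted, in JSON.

Construct AC machine:
Trie (insert patterns):
  n0 'ε': a→7 d→4 e→1
  n1 'e': a→2
  n2 'ea': b→3
  n3 'eab': ·  ←P0
  n4 'd': a→5  ←P2
  n5 'da': b→6
  n6 'dab': ·  ←P1
  n7 'a': b→8
  n8 'ab': ·  ←P3

BFS fail/out derivation:
  n1('e'): parent n0 fail=0; on 'e' 0 → fail=0;  out ∅∪∅=∅
  n4('d'): parent n0 fail=0; on 'd' 0 → fail=0;  out {2}∪∅={2}
  n7('a'): parent n0 fail=0; on 'a' 0 → fail=0;  out ∅∪∅=∅
  n2('ea'): parent n1 fail=0; on 'a' 0 → fail=7;  out ∅∪∅=∅
  n5('da'): parent n4 fail=0; on 'a' 0 → fail=7;  out ∅∪∅=∅
  n8('ab'): parent n7 fail=0; on 'b' 0 → fail=0;  out {3}∪∅={3}
  n3('eab'): parent n2 fail=7; on 'b' 7 → fail=8;  out {0}∪{3}={0,3}
  n6('dab'): parent n5 fail=7; on 'b' 7 → fail=8;  out {1}∪{3}={1,3}

Text stream:
[0] read 'e'  n0⇒n1
[1] read 'a'  n1⇒n2
[2] read 'd'  n2⇒n4 ·f  emit P2@[2:2]
[3] read 'a'  n4⇒n5
[4] read 'b'  n5⇒n6  emit P1@[2:4],P3@[3:4]
[5] read 'd'  n6⇒n4 ·f  emit P2@[5:5]
[6] read 'd'  n4⇒n4 ·f  emit P2@[6:6]
[7] read 'd'  n4⇒n4 ·f  emit P2@[7:7]
[8] read 'b'  n4⇒n0 ·f
[9] read 'a'  n0⇒n7
[10] read 'b'  n7⇒n8  emit P3@[9:10]
[11] read 'e'  n8⇒n1 ·f
[12] read 'a'  n1⇒n2
[13] read 'b'  n2⇒n3  emit P0@[11:13],P3@[12:13]
[14] read 'd'  n3⇒n4 ·f  emit P2@[14:14]
[15] read 'a'  n4⇒n5
[16] read 'b'  n5⇒n6  emit P1@[14:16],P3@[15:16]
[17] read 'b'  n6⇒n0 ·f
[18] read 'c'  n0⇒n0
[19] read 'b'  n0⇒n0
[20] read 'd'  n0⇒n4  emit P2@[20:20]
[21] read 'a'  n4⇒n5
[22] read 'b'  n5⇒n6  emit P1@[20:22],P3@[21:22]
[23] read 'd'  n6⇒n4 ·f  emit P2@[23:23]
[24] read 'e'  n4⇒n1 ·f
[25] read 'e'  n1⇒n1 ·f
[26] read 'e'  n1⇒n1 ·f
[27] read 'd'  n1⇒n4 ·f  emit P2@[27:27]
[28] read 'd'  n4⇒n4 ·f  emit P2@[28:28]
[29] read 'e'  n4⇒n1 ·f
[30] read 'd'  n1⇒n4 ·f  emit P2@[30:30]
[31] read 'a'  n4⇒n5
[32] read 'b'  n5⇒n6  emit P1@[30:32],P3@[31:32]
[33] read 'a'  n6⇒n7 ·f
[34] read 'd'  n7⇒n4 ·f  emit P2@[34:34]
[35] read 'a'  n4⇒n5
[36] read 'b'  n5⇒n6  emit P1@[34:36],P3@[35:36]
[37] read 'a'  n6⇒n7 ·f
[38] read 'd'  n7⇒n4 ·f  emit P2@[38:38]
[39] read 'a'  n4⇒n5
[40] read 'c'  n5⇒n0 ·f
[41] read 'a'  n0⇒n7
[42] read 'd'  n7⇒n4 ·f  emit P2@[42:42]
[43] read 'a'  n4⇒n5
[44] read 'b'  n5⇒n6  emit P1@[42:44],P3@[43:44]
[45] read 'd'  n6⇒n4 ·f  emit P2@[45:45]
[46] read 'a'  n4⇒n5
[47] read 'e'  n5⇒n1 ·f
[48] read 'c'  n1⇒n0 ·f
[49] read 'd'  n0⇒n4  emit P2@[49:49]
[50] read 'a'  n4⇒n5
[51] read 'b'  n5⇒n6  emit P1@[49:51],P3@[50:51]
[52] read 'a'  n6⇒n7 ·f
[53] read 'b'  n7⇒n8  emit P3@[52:53]
[54] read 'd'  n8⇒n4 ·f  emit P2@[54:54]
[55] read 'a'  n4⇒n5
[56] read 'b'  n5⇒n6  emit P1@[54:56],P3@[55:56]
[57] read 'a'  n6⇒n7 ·f
[58] read 'c'  n7⇒n0 ·f
[59] read 'b'  n0⇒n0
[60] read 'd'  n0⇒n4  emit P2@[60:60]
[61] read 'a'  n4⇒n5
[62] read 'b'  n5⇒n6  emit P1@[60:62],P3@[61:62]
[63] read 'a'  n6⇒n7 ·f
[64] read 'c'  n7⇒n0 ·f
[65] read 'e'  n0⇒n1
[66] read 'd'  n1⇒n4 ·f  emit P2@[66:66]
[67] read 'a'  n4⇒n5
[68] read 'b'  n5⇒n6  emit P1@[66:68],P3@[67:68]
[69] read 'e'  n6⇒n1 ·f
[70] read 'c'  n1⇒n0 ·f
[71] read 'd'  n0⇒n4  emit P2@[71:71]
[72] read 'd'  n4⇒n4 ·f  emit P2@[72:72]
[73] read 'c'  n4⇒n0 ·f
[74] read 'b'  n0⇒n0

Matches: [[2,2],[4,1],[4,3],[5,2],[6,2],[7,2],[10,3],[13,0],[13,3],[14,2],[16,1],[16,3],[20,2],[22,1],[22,3],[23,2],[27,2],[28,2],[30,2],[32,1],[32,3],[34,2],[36,1],[36,3],[38,2],[42,2],[44,1],[44,3],[45,2],[49,2],[51,1],[51,3],[53,3],[54,2],[56,1],[56,3],[60,2],[62,1],[62,3],[66,2],[68,1],[68,3],[71,2],[72,2]]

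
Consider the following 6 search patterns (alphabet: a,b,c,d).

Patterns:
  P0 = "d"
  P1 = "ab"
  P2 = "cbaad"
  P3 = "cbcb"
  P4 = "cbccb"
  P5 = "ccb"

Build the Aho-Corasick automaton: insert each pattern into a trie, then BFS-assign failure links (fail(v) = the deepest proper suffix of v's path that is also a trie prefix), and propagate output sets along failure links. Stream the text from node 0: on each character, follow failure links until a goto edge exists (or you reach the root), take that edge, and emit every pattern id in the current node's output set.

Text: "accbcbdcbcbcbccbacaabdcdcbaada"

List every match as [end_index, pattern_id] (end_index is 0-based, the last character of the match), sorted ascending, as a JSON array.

Construct AC machine:
Trie (insert patterns):
  n0 'ε': a→2 c→4 d→1
  n1 'd': ·  ←P0
  n2 'a': b→3
  n3 'ab': ·  ←P1
  n4 'c': b→5 c→13
  n5 'cb': a→6 c→9
  n6 'cba': a→7
  n7 'cbaa': d→8
  n8 'cbaad': ·  ←P2
  n9 'cbc': b→10 c→11
  n10 'cbcb': ·  ←P3
  n11 'cbcc': b→12
  n12 'cbccb': ·  ←P4
  n13 'cc': b→14
  n14 'ccb': ·  ←P5

Failure links (BFS by depth):
  n1('d'): parent n0 fail=0; on 'd' 0 → fail=0;  out {0}∪∅={0}
  n2('a'): parent n0 fail=0; on 'a' 0 → fail=0;  out ∅∪∅=∅
  n4('c'): parent n0 fail=0; on 'c' 0 → fail=0;  out ∅∪∅=∅
  n3('ab'): parent n2 fail=0; on 'b' 0 → fail=0;  out {1}∪∅={1}
  n5('cb'): parent n4 fail=0; on 'b' 0 → fail=0;  out ∅∪∅=∅
  n13('cc'): parent n4 fail=0; on 'c' 0 → fail=4;  out ∅∪∅=∅
  n6('cba'): parent n5 fail=0; on 'a' 0 → fail=2;  out ∅∪∅=∅
  n9('cbc'): parent n5 fail=0; on 'c' 0 → fail=4;  out ∅∪∅=∅
  n14('ccb'): parent n13 fail=4; on 'b' 4 → fail=5;  out {5}∪∅={5}
  n7('cbaa'): parent n6 fail=2; on 'a' 2→0 → fail=2;  out ∅∪∅=∅
  n10('cbcb'): parent n9 fail=4; on 'b' 4 → fail=5;  out {3}∪∅={3}
  n11('cbcc'): parent n9 fail=4; on 'c' 4 → fail=13;  out ∅∪∅=∅
  n8('cbaad'): parent n7 fail=2; on 'd' 2→0 → fail=1;  out {2}∪{0}={0,2}
  n12('cbccb'): parent n11 fail=13; on 'b' 13 → fail=14;  out {4}∪{5}={4,5}

Run:
[0] read 'a'  n0⇒n2
[1] read 'c'  n2⇒n4 ·f
[2] read 'c'  n4⇒n13
[3] read 'b'  n13⇒n14  → match P5@[1:3]
[4] read 'c'  n14⇒n9 ·f
[5] read 'b'  n9⇒n10  → match P3@[2:5]
[6] read 'd'  n10⇒n1 ·f  → match P0@[6:6]
[7] read 'c'  n1⇒n4 ·f
[8] read 'b'  n4⇒n5
[9] read 'c'  n5⇒n9
[10] read 'b'  n9⇒n10  → match P3@[7:10]
[11] read 'c'  n10⇒n9 ·f
[12] read 'b'  n9⇒n10  → match P3@[9:12]
[13] read 'c'  n10⇒n9 ·f
[14] read 'c'  n9⇒n11
[15] read 'b'  n11⇒n12  → match P4@[11:15],P5@[13:15]
[16] read 'a'  n12⇒n6 ·f
[17] read 'c'  n6⇒n4 ·f
[18] read 'a'  n4⇒n2 ·f
[19] read 'a'  n2⇒n2 ·f
[20] read 'b'  n2⇒n3  → match P1@[19:20]
[21] read 'd'  n3⇒n1 ·f  → match P0@[21:21]
[22] read 'c'  n1⇒n4 ·f
[23] read 'd'  n4⇒n1 ·f  → match P0@[23:23]
[24] read 'c'  n1⇒n4 ·f
[25] read 'b'  n4⇒n5
[26] read 'a'  n5⇒n6
[27] read 'a'  n6⇒n7
[28] read 'd'  n7⇒n8  → match P0@[28:28],P2@[24:28]
[29] read 'a'  n8⇒n2 ·f

All matches (sorted): [[3,5],[5,3],[6,0],[10,3],[12,3],[15,4],[15,5],[20,1],[21,0],[23,0],[28,0],[28,2]]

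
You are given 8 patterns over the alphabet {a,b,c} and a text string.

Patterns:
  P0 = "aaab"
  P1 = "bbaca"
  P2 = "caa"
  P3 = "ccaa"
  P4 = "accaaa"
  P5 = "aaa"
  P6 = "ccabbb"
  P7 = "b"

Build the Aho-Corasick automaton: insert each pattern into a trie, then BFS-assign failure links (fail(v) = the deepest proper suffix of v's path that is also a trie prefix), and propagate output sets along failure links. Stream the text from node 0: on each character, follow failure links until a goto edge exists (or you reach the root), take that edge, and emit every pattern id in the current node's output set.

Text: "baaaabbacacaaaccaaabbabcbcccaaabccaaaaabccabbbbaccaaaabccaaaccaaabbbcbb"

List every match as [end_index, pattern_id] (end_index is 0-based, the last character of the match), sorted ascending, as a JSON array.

Build:
Trie nodes:
  0='ε' goto a→1 b→5 c→10
  1='a' goto a→2 c→16
  2='aa' goto a→3
  3='aaa' goto b→4  [P5 ends]
  4='aaab' goto ·  [P0 ends]
  5='b' goto b→6  [P7 ends]
  6='bb' goto a→7
  7='bba' goto c→8
  8='bbac' goto a→9
  9='bbaca' goto ·  [P1 ends]
  10='c' goto a→11 c→13
  11='ca' goto a→12
  12='caa' goto ·  [P2 ends]
  13='cc' goto a→14
  14='cca' goto a→15 b→21
  15='ccaa' goto ·  [P3 ends]
  16='ac' goto c→17
  17='acc' goto a→18
  18='acca' goto a→19
  19='accaa' goto a→20
  20='accaaa' goto ·  [P4 ends]
  21='ccab' goto b→22
  22='ccabb' goto b→23
  23='ccabbb' goto ·  [P6 ends]

BFS fail/out derivation:
  n1('a'): parent n0 fail=0; on 'a' 0 → fail=0;  out ∅∪∅=∅
  n5('b'): parent n0 fail=0; on 'b' 0 → fail=0;  out {7}∪∅={7}
  n10('c'): parent n0 fail=0; on 'c' 0 → fail=0;  out ∅∪∅=∅
  n2('aa'): parent n1 fail=0; on 'a' 0 → fail=1;  out ∅∪∅=∅
  n6('bb'): parent n5 fail=0; on 'b' 0 → fail=5;  out ∅∪{7}={7}
  n11('ca'): parent n10 fail=0; on 'a' 0 → fail=1;  out ∅∪∅=∅
  n13('cc'): parent n10 fail=0; on 'c' 0 → fail=10;  out ∅∪∅=∅
  n16('ac'): parent n1 fail=0; on 'c' 0 → fail=10;  out ∅∪∅=∅
  n3('aaa'): parent n2 fail=1; on 'a' 1 → fail=2;  out {5}∪∅={5}
  n7('bba'): parent n6 fail=5; on 'a' 5→0 → fail=1;  out ∅∪∅=∅
  n12('caa'): parent n11 fail=1; on 'a' 1 → fail=2;  out {2}∪∅={2}
  n14('cca'): parent n13 fail=10; on 'a' 10 → fail=11;  out ∅∪∅=∅
  n17('acc'): parent n16 fail=10; on 'c' 10 → fail=13;  out ∅∪∅=∅
  n4('aaab'): parent n3 fail=2; on 'b' 2→1→0 → fail=5;  out {0}∪{7}={0,7}
  n8('bbac'): parent n7 fail=1; on 'c' 1 → fail=16;  out ∅∪∅=∅
  n15('ccaa'): parent n14 fail=11; on 'a' 11 → fail=12;  out {3}∪{2}={2,3}
  n18('acca'): parent n17 fail=13; on 'a' 13 → fail=14;  out ∅∪∅=∅
  n21('ccab'): parent n14 fail=11; on 'b' 11→1→0 → fail=5;  out ∅∪{7}={7}
  n9('bbaca'): parent n8 fail=16; on 'a' 16→10 → fail=11;  out {1}∪∅={1}
  n19('accaa'): parent n18 fail=14; on 'a' 14 → fail=15;  out ∅∪{2,3}={2,3}
  n22('ccabb'): parent n21 fail=5; on 'b' 5 → fail=6;  out ∅∪{7}={7}
  n20('accaaa'): parent n19 fail=15; on 'a' 15→12→2 → fail=3;  out {4}∪{5}={4,5}
  n23('ccabbb'): parent n22 fail=6; on 'b' 6→5 → fail=6;  out {6}∪{7}={6,7}

Run:
pos 0 'b': at 5  → match P7@[0:0]
pos 1 'a': at 1 ·f
pos 2 'a': at 2
pos 3 'a': at 3  → match P5@[1:3]
pos 4 'a': at 3 ·f  → match P5@[2:4]
pos 5 'b': at 4  → match P0@[2:5],P7@[5:5]
pos 6 'b': at 6 ·f  → match P7@[6:6]
pos 7 'a': at 7
pos 8 'c': at 8
pos 9 'a': at 9  → match P1@[5:9]
pos 10 'c': at 16 ·f
pos 11 'a': at 11 ·f
pos 12 'a': at 12  → match P2@[10:12]
pos 13 'a': at 3 ·f  → match P5@[11:13]
pos 14 'c': at 16 ·f
pos 15 'c': at 17
pos 16 'a': at 18
pos 17 'a': at 19  → match P2@[15:17],P3@[14:17]
pos 18 'a': at 20  → match P4@[13:18],P5@[16:18]
pos 19 'b': at 4 ·f  → match P0@[16:19],P7@[19:19]
pos 20 'b': at 6 ·f  → match P7@[20:20]
pos 21 'a': at 7
pos 22 'b': at 5 ·f  → match P7@[22:22]
pos 23 'c': at 10 ·f
pos 24 'b': at 5 ·f  → match P7@[24:24]
pos 25 'c': at 10 ·f
pos 26 'c': at 13
pos 27 'c': at 13 ·f
pos 28 'a': at 14
pos 29 'a': at 15  → match P2@[27:29],P3@[26:29]
pos 30 'a': at 3 ·f  → match P5@[28:30]
pos 31 'b': at 4  → match P0@[28:31],P7@[31:31]
pos 32 'c': at 10 ·f
pos 33 'c': at 13
pos 34 'a': at 14
pos 35 'a': at 15  → match P2@[33:35],P3@[32:35]
pos 36 'a': at 3 ·f  → match P5@[34:36]
pos 37 'a': at 3 ·f  → match P5@[35:37]
pos 38 'a': at 3 ·f  → match P5@[36:38]
pos 39 'b': at 4  → match P0@[36:39],P7@[39:39]
pos 40 'c': at 10 ·f
pos 41 'c': at 13
pos 42 'a': at 14
pos 43 'b': at 21  → match P7@[43:43]
pos 44 'b': at 22  → match P7@[44:44]
pos 45 'b': at 23  → match P6@[40:45],P7@[45:45]
pos 46 'b': at 6 ·f  → match P7@[46:46]
pos 47 'a': at 7
pos 48 'c': at 8
pos 49 'c': at 17 ·f
pos 50 'a': at 18
pos 51 'a': at 19  → match P2@[49:51],P3@[48:51]
pos 52 'a': at 20  → match P4@[47:52],P5@[50:52]
pos 53 'a': at 3 ·f  → match P5@[51:53]
pos 54 'b': at 4  → match P0@[51:54],P7@[54:54]
pos 55 'c': at 10 ·f
pos 56 'c': at 13
pos 57 'a': at 14
pos 58 'a': at 15  → match P2@[56:58],P3@[55:58]
pos 59 'a': at 3 ·f  → match P5@[57:59]
pos 60 'c': at 16 ·f
pos 61 'c': at 17
pos 62 'a': at 18
pos 63 'a': at 19  → match P2@[61:63],P3@[60:63]
pos 64 'a': at 20  → match P4@[59:64],P5@[62:64]
pos 65 'b': at 4 ·f  → match P0@[62:65],P7@[65:65]
pos 66 'b': at 6 ·f  → match P7@[66:66]
pos 67 'b': at 6 ·f  → match P7@[67:67]
pos 68 'c': at 10 ·f
pos 69 'b': at 5 ·f  → match P7@[69:69]
pos 70 'b': at 6  → match P7@[70:70]

All matches (sorted): [[0,7],[3,5],[4,5],[5,0],[5,7],[6,7],[9,1],[12,2],[13,5],[17,2],[17,3],[18,4],[18,5],[19,0],[19,7],[20,7],[22,7],[24,7],[29,2],[29,3],[30,5],[31,0],[31,7],[35,2],[35,3],[36,5],[37,5],[38,5],[39,0],[39,7],[43,7],[44,7],[45,6],[45,7],[46,7],[51,2],[51,3],[52,4],[52,5],[53,5],[54,0],[54,7],[58,2],[58,3],[59,5],[63,2],[63,3],[64,4],[64,5],[65,0],[65,7],[66,7],[67,7],[69,7],[70,7]]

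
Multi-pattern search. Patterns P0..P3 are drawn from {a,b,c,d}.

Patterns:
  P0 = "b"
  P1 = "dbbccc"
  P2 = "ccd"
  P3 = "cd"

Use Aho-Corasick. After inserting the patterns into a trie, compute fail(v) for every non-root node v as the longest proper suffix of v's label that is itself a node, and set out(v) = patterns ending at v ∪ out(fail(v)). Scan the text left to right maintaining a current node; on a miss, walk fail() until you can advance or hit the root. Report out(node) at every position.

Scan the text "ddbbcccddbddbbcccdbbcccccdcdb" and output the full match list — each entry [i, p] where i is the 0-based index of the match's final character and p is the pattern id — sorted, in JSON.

Construct AC machine:
Trie (insert patterns):
  n0 'ε': b→1 c→8 d→2
  n1 'b': ·  [P0 ends]
  n2 'd': b→3
  n3 'db': b→4
  n4 'dbb': c→5
  n5 'dbbc': c→6
  n6 'dbbcc': c→7
  n7 'dbbccc': ·  [P1 ends]
  n8 'c': c→9 d→11
  n9 'cc': d→10
  n10 'ccd': ·  [P2 ends]
  n11 'cd': ·  [P3 ends]

BFS fail/out derivation:
  n1('b'): parent n0 fail=0; on 'b' 0 → fail=0;  out {0}∪∅={0}
  n2('d'): parent n0 fail=0; on 'd' 0 → fail=0;  out ∅∪∅=∅
  n8('c'): parent n0 fail=0; on 'c' 0 → fail=0;  out ∅∪∅=∅
  n3('db'): parent n2 fail=0; on 'b' 0 → fail=1;  out ∅∪{0}={0}
  n9('cc'): parent n8 fail=0; on 'c' 0 → fail=8;  out ∅∪∅=∅
  n11('cd'): parent n8 fail=0; on 'd' 0 → fail=2;  out {3}∪∅={3}
  n4('dbb'): parent n3 fail=1; on 'b' 1→0 → fail=1;  out ∅∪{0}={0}
  n10('ccd'): parent n9 fail=8; on 'd' 8 → fail=11;  out {2}∪{3}={2,3}
  n5('dbbc'): parent n4 fail=1; on 'c' 1→0 → fail=8;  out ∅∪∅=∅
  n6('dbbcc'): parent n5 fail=8; on 'c' 8 → fail=9;  out ∅∪∅=∅
  n7('dbbccc'): parent n6 fail=9; on 'c' 9→8 → fail=9;  out {1}∪∅={1}

Text stream:
[0] read 'd'  n0⇒n2
[1] read 'd'  n2⇒n2 (via fail)
[2] read 'b'  n2⇒n3  emit P0@[2:2]
[3] read 'b'  n3⇒n4  emit P0@[3:3]
[4] read 'c'  n4⇒n5
[5] read 'c'  n5⇒n6
[6] read 'c'  n6⇒n7  emit P1@[1:6]
[7] read 'd'  n7⇒n10 (via fail)  emit P2@[5:7],P3@[6:7]
[8] read 'd'  n10⇒n2 (via fail)
[9] read 'b'  n2⇒n3  emit P0@[9:9]
[10] read 'd'  n3⇒n2 (via fail)
[11] read 'd'  n2⇒n2 (via fail)
[12] read 'b'  n2⇒n3  emit P0@[12:12]
[13] read 'b'  n3⇒n4  emit P0@[13:13]
[14] read 'c'  n4⇒n5
[15] read 'c'  n5⇒n6
[16] read 'c'  n6⇒n7  emit P1@[11:16]
[17] read 'd'  n7⇒n10 (via fail)  emit P2@[15:17],P3@[16:17]
[18] read 'b'  n10⇒n3 (via fail)  emit P0@[18:18]
[19] read 'b'  n3⇒n4  emit P0@[19:19]
[20] read 'c'  n4⇒n5
[21] read 'c'  n5⇒n6
[22] read 'c'  n6⇒n7  emit P1@[17:22]
[23] read 'c'  n7⇒n9 (via fail)
[24] read 'c'  n9⇒n9 (via fail)
[25] read 'd'  n9⇒n10  emit P2@[23:25],P3@[24:25]
[26] read 'c'  n10⇒n8 (via fail)
[27] read 'd'  n8⇒n11  emit P3@[26:27]
[28] read 'b'  n11⇒n3 (via fail)  emit P0@[28:28]

Matches: [[2,0],[3,0],[6,1],[7,2],[7,3],[9,0],[12,0],[13,0],[16,1],[17,2],[17,3],[18,0],[19,0],[22,1],[25,2],[25,3],[27,3],[28,0]]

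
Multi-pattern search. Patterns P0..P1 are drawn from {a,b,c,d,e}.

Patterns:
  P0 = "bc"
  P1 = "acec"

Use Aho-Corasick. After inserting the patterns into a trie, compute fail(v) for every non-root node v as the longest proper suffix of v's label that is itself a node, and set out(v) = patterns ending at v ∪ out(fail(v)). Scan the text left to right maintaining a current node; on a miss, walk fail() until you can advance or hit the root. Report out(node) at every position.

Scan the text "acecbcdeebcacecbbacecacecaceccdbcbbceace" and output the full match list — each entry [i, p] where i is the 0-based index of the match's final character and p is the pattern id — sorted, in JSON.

Build:
Trie (insert patterns):
  n0 'ε': a→3 b→1
  n1 'b': c→2
  n2 'bc': ·  ←P0
  n3 'a': c→4
  n4 'ac': e→5
  n5 'ace': c→6
  n6 'acec': ·  ←P1

BFS fail/out derivation:
  n1('b'): parent n0 fail=0; on 'b' 0 → fail=0;  out ∅∪∅=∅
  n3('a'): parent n0 fail=0; on 'a' 0 → fail=0;  out ∅∪∅=∅
  n2('bc'): parent n1 fail=0; on 'c' 0 → fail=0;  out {0}∪∅={0}
  n4('ac'): parent n3 fail=0; on 'c' 0 → fail=0;  out ∅∪∅=∅
  n5('ace'): parent n4 fail=0; on 'e' 0 → fail=0;  out ∅∪∅=∅
  n6('acec'): parent n5 fail=0; on 'c' 0 → fail=0;  out {1}∪∅={1}

Scan:
pos 0 'a': at 3
pos 1 'c': at 4
pos 2 'e': at 5
pos 3 'c': at 6  emit P1@[0:3]
pos 4 'b': at 1 (fail-walked)
pos 5 'c': at 2  emit P0@[4:5]
pos 6 'd': at 0 (fail-walked)
pos 7 'e': at 0
pos 8 'e': at 0
pos 9 'b': at 1
pos 10 'c': at 2  emit P0@[9:10]
pos 11 'a': at 3 (fail-walked)
pos 12 'c': at 4
pos 13 'e': at 5
pos 14 'c': at 6  emit P1@[11:14]
pos 15 'b': at 1 (fail-walked)
pos 16 'b': at 1 (fail-walked)
pos 17 'a': at 3 (fail-walked)
pos 18 'c': at 4
pos 19 'e': at 5
pos 20 'c': at 6  emit P1@[17:20]
pos 21 'a': at 3 (fail-walked)
pos 22 'c': at 4
pos 23 'e': at 5
pos 24 'c': at 6  emit P1@[21:24]
pos 25 'a': at 3 (fail-walked)
pos 26 'c': at 4
pos 27 'e': at 5
pos 28 'c': at 6  emit P1@[25:28]
pos 29 'c': at 0 (fail-walked)
pos 30 'd': at 0
pos 31 'b': at 1
pos 32 'c': at 2  emit P0@[31:32]
pos 33 'b': at 1 (fail-walked)
pos 34 'b': at 1 (fail-walked)
pos 35 'c': at 2  emit P0@[34:35]
pos 36 'e': at 0 (fail-walked)
pos 37 'a': at 3
pos 38 'c': at 4
pos 39 'e': at 5

All matches (sorted): [[3,1],[5,0],[10,0],[14,1],[20,1],[24,1],[28,1],[32,0],[35,0]]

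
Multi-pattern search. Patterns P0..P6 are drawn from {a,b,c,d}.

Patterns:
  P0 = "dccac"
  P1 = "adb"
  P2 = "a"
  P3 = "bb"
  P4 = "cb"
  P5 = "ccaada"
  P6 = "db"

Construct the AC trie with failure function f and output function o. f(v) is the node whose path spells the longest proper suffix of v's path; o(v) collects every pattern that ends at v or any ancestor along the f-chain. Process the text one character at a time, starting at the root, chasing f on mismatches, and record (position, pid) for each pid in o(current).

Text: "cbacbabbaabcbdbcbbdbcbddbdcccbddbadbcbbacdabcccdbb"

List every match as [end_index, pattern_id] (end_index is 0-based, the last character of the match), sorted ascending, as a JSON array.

Construct AC machine:
Trie (insert patterns):
  n0 'ε': a→6 b→9 c→11 d→1
  n1 'd': b→18 c→2
  n2 'dc': c→3
  n3 'dcc': a→4
  n4 'dcca': c→5
  n5 'dccac': ·  ←P0
  n6 'a': d→7  ←P2
  n7 'ad': b→8
  n8 'adb': ·  ←P1
  n9 'b': b→10
  n10 'bb': ·  ←P3
  n11 'c': b→12 c→13
  n12 'cb': ·  ←P4
  n13 'cc': a→14
  n14 'cca': a→15
  n15 'ccaa': d→16
  n16 'ccaad': a→17
  n17 'ccaada': ·  ←P5
  n18 'db': ·  ←P6

Failure links (BFS by depth):
  n1('d'): parent n0 fail=0; on 'd' 0 → fail=0;  out ∅∪∅=∅
  n6('a'): parent n0 fail=0; on 'a' 0 → fail=0;  out {2}∪∅={2}
  n9('b'): parent n0 fail=0; on 'b' 0 → fail=0;  out ∅∪∅=∅
  n11('c'): parent n0 fail=0; on 'c' 0 → fail=0;  out ∅∪∅=∅
  n2('dc'): parent n1 fail=0; on 'c' 0 → fail=11;  out ∅∪∅=∅
  n7('ad'): parent n6 fail=0; on 'd' 0 → fail=1;  out ∅∪∅=∅
  n10('bb'): parent n9 fail=0; on 'b' 0 → fail=9;  out {3}∪∅={3}
  n12('cb'): parent n11 fail=0; on 'b' 0 → fail=9;  out {4}∪∅={4}
  n13('cc'): parent n11 fail=0; on 'c' 0 → fail=11;  out ∅∪∅=∅
  n18('db'): parent n1 fail=0; on 'b' 0 → fail=9;  out {6}∪∅={6}
  n3('dcc'): parent n2 fail=11; on 'c' 11 → fail=13;  out ∅∪∅=∅
  n8('adb'): parent n7 fail=1; on 'b' 1 → fail=18;  out {1}∪{6}={1,6}
  n14('cca'): parent n13 fail=11; on 'a' 11→0 → fail=6;  out ∅∪{2}={2}
  n4('dcca'): parent n3 fail=13; on 'a' 13 → fail=14;  out ∅∪{2}={2}
  n15('ccaa'): parent n14 fail=6; on 'a' 6→0 → fail=6;  out ∅∪{2}={2}
  n5('dccac'): parent n4 fail=14; on 'c' 14→6→0 → fail=11;  out {0}∪∅={0}
  n16('ccaad'): parent n15 fail=6; on 'd' 6 → fail=7;  out ∅∪∅=∅
  n17('ccaada'): parent n16 fail=7; on 'a' 7→1→0 → fail=6;  out {5}∪{2}={2,5}

Text stream:
[0] read 'c'  n0⇒n11
[1] read 'b'  n11⇒n12  → match P4@[0:1]
[2] read 'a'  n12⇒n6 (via fail)  → match P2@[2:2]
[3] read 'c'  n6⇒n11 (via fail)
[4] read 'b'  n11⇒n12  → match P4@[3:4]
[5] read 'a'  n12⇒n6 (via fail)  → match P2@[5:5]
[6] read 'b'  n6⇒n9 (via fail)
[7] read 'b'  n9⇒n10  → match P3@[6:7]
[8] read 'a'  n10⇒n6 (via fail)  → match P2@[8:8]
[9] read 'a'  n6⇒n6 (via fail)  → match P2@[9:9]
[10] read 'b'  n6⇒n9 (via fail)
[11] read 'c'  n9⇒n11 (via fail)
[12] read 'b'  n11⇒n12  → match P4@[11:12]
[13] read 'd'  n12⇒n1 (via fail)
[14] read 'b'  n1⇒n18  → match P6@[13:14]
[15] read 'c'  n18⇒n11 (via fail)
[16] read 'b'  n11⇒n12  → match P4@[15:16]
[17] read 'b'  n12⇒n10 (via fail)  → match P3@[16:17]
[18] read 'd'  n10⇒n1 (via fail)
[19] read 'b'  n1⇒n18  → match P6@[18:19]
[20] read 'c'  n18⇒n11 (via fail)
[21] read 'b'  n11⇒n12  → match P4@[20:21]
[22] read 'd'  n12⇒n1 (via fail)
[23] read 'd'  n1⇒n1 (via fail)
[24] read 'b'  n1⇒n18  → match P6@[23:24]
[25] read 'd'  n18⇒n1 (via fail)
[26] read 'c'  n1⇒n2
[27] read 'c'  n2⇒n3
[28] read 'c'  n3⇒n13 (via fail)
[29] read 'b'  n13⇒n12 (via fail)  → match P4@[28:29]
[30] read 'd'  n12⇒n1 (via fail)
[31] read 'd'  n1⇒n1 (via fail)
[32] read 'b'  n1⇒n18  → match P6@[31:32]
[33] read 'a'  n18⇒n6 (via fail)  → match P2@[33:33]
[34] read 'd'  n6⇒n7
[35] read 'b'  n7⇒n8  → match P1@[33:35],P6@[34:35]
[36] read 'c'  n8⇒n11 (via fail)
[37] read 'b'  n11⇒n12  → match P4@[36:37]
[38] read 'b'  n12⇒n10 (via fail)  → match P3@[37:38]
[39] read 'a'  n10⇒n6 (via fail)  → match P2@[39:39]
[40] read 'c'  n6⇒n11 (via fail)
[41] read 'd'  n11⇒n1 (via fail)
[42] read 'a'  n1⇒n6 (via fail)  → match P2@[42:42]
[43] read 'b'  n6⇒n9 (via fail)
[44] read 'c'  n9⇒n11 (via fail)
[45] read 'c'  n11⇒n13
[46] read 'c'  n13⇒n13 (via fail)
[47] read 'd'  n13⇒n1 (via fail)
[48] read 'b'  n1⇒n18  → match P6@[47:48]
[49] read 'b'  n18⇒n10 (via fail)  → match P3@[48:49]

All matches (sorted): [[1,4],[2,2],[4,4],[5,2],[7,3],[8,2],[9,2],[12,4],[14,6],[16,4],[17,3],[19,6],[21,4],[24,6],[29,4],[32,6],[33,2],[35,1],[35,6],[37,4],[38,3],[39,2],[42,2],[48,6],[49,3]]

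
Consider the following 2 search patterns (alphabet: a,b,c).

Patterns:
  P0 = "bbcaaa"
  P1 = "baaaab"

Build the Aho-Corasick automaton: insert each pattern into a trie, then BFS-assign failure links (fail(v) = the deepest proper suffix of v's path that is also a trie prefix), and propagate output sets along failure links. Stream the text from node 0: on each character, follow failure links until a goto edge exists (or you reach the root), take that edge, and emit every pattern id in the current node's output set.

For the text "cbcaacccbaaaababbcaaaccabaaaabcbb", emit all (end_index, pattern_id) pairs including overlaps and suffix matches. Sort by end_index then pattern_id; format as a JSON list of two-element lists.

Build automaton:
Trie nodes:
  0='ε' goto b→1
  1='b' goto a→7 b→2
  2='bb' goto c→3
  3='bbc' goto a→4
  4='bbca' goto a→5
  5='bbcaa' goto a→6
  6='bbcaaa' goto ·  [P0 ends]
  7='ba' goto a→8
  8='baa' goto a→9
  9='baaa' goto a→10
  10='baaaa' goto b→11
  11='baaaab' goto ·  [P1 ends]

BFS fail/out derivation:
  n1('b'): parent n0 fail=0; on 'b' 0 → fail=0;  out ∅∪∅=∅
  n2('bb'): parent n1 fail=0; on 'b' 0 → fail=1;  out ∅∪∅=∅
  n7('ba'): parent n1 fail=0; on 'a' 0 → fail=0;  out ∅∪∅=∅
  n3('bbc'): parent n2 fail=1; on 'c' 1→0 → fail=0;  out ∅∪∅=∅
  n8('baa'): parent n7 fail=0; on 'a' 0 → fail=0;  out ∅∪∅=∅
  n4('bbca'): parent n3 fail=0; on 'a' 0 → fail=0;  out ∅∪∅=∅
  n9('baaa'): parent n8 fail=0; on 'a' 0 → fail=0;  out ∅∪∅=∅
  n5('bbcaa'): parent n4 fail=0; on 'a' 0 → fail=0;  out ∅∪∅=∅
  n10('baaaa'): parent n9 fail=0; on 'a' 0 → fail=0;  out ∅∪∅=∅
  n6('bbcaaa'): parent n5 fail=0; on 'a' 0 → fail=0;  out {0}∪∅={0}
  n11('baaaab'): parent n10 fail=0; on 'b' 0 → fail=1;  out {1}∪∅={1}

Scan:
i=0 'c': node 0→0
i=1 'b': node 0→1
i=2 'c': node 1→0 (via fail)
i=3 'a': node 0→0
i=4 'a': node 0→0
i=5 'c': node 0→0
i=6 'c': node 0→0
i=7 'c': node 0→0
i=8 'b': node 0→1
i=9 'a': node 1→7
i=10 'a': node 7→8
i=11 'a': node 8→9
i=12 'a': node 9→10
i=13 'b': node 10→11  ** P1@[8:13]
i=14 'a': node 11→7 (via fail)
i=15 'b': node 7→1 (via fail)
i=16 'b': node 1→2
i=17 'c': node 2→3
i=18 'a': node 3→4
i=19 'a': node 4→5
i=20 'a': node 5→6  ** P0@[15:20]
i=21 'c': node 6→0 (via fail)
i=22 'c': node 0→0
i=23 'a': node 0→0
i=24 'b': node 0→1
i=25 'a': node 1→7
i=26 'a': node 7→8
i=27 'a': node 8→9
i=28 'a': node 9→10
i=29 'b': node 10→11  ** P1@[24:29]
i=30 'c': node 11→0 (via fail)
i=31 'b': node 0→1
i=32 'b': node 1→2

Matches: [[13,1],[20,0],[29,1]]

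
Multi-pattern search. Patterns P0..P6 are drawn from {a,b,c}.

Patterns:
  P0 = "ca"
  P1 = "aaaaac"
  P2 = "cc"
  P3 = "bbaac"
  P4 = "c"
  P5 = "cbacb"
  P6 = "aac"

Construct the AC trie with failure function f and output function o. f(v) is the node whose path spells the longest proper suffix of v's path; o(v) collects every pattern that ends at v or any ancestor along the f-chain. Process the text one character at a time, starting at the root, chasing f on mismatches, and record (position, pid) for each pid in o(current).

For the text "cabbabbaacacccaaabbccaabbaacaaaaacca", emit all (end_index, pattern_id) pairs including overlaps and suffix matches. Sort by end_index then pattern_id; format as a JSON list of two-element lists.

Build automaton:
Trie (insert patterns):
  n0 'ε': a→3 b→10 c→1
  n1 'c': a→2 b→15 c→9  [P4 ends]
  n2 'ca': ·  [P0 ends]
  n3 'a': a→4
  n4 'aa': a→5 c→19
  n5 'aaa': a→6
  n6 'aaaa': a→7
  n7 'aaaaa': c→8
  n8 'aaaaac': ·  [P1 ends]
  n9 'cc': ·  [P2 ends]
  n10 'b': b→11
  n11 'bb': a→12
  n12 'bba': a→13
  n13 'bbaa': c→14
  n14 'bbaac': ·  [P3 ends]
  n15 'cb': a→16
  n16 'cba': c→17
  n17 'cbac': b→18
  n18 'cbacb': ·  [P5 ends]
  n19 'aac': ·  [P6 ends]

BFS fail/out derivation:
  n1('c'): parent n0 fail=0; on 'c' 0 → fail=0;  out {4}∪∅={4}
  n3('a'): parent n0 fail=0; on 'a' 0 → fail=0;  out ∅∪∅=∅
  n10('b'): parent n0 fail=0; on 'b' 0 → fail=0;  out ∅∪∅=∅
  n2('ca'): parent n1 fail=0; on 'a' 0 → fail=3;  out {0}∪∅={0}
  n4('aa'): parent n3 fail=0; on 'a' 0 → fail=3;  out ∅∪∅=∅
  n9('cc'): parent n1 fail=0; on 'c' 0 → fail=1;  out {2}∪{4}={2,4}
  n11('bb'): parent n10 fail=0; on 'b' 0 → fail=10;  out ∅∪∅=∅
  n15('cb'): parent n1 fail=0; on 'b' 0 → fail=10;  out ∅∪∅=∅
  n5('aaa'): parent n4 fail=3; on 'a' 3 → fail=4;  out ∅∪∅=∅
  n12('bba'): parent n11 fail=10; on 'a' 10→0 → fail=3;  out ∅∪∅=∅
  n16('cba'): parent n15 fail=10; on 'a' 10→0 → fail=3;  out ∅∪∅=∅
  n19('aac'): parent n4 fail=3; on 'c' 3→0 → fail=1;  out {6}∪{4}={4,6}
  n6('aaaa'): parent n5 fail=4; on 'a' 4 → fail=5;  out ∅∪∅=∅
  n13('bbaa'): parent n12 fail=3; on 'a' 3 → fail=4;  out ∅∪∅=∅
  n17('cbac'): parent n16 fail=3; on 'c' 3→0 → fail=1;  out ∅∪{4}={4}
  n7('aaaaa'): parent n6 fail=5; on 'a' 5 → fail=6;  out ∅∪∅=∅
  n14('bbaac'): parent n13 fail=4; on 'c' 4 → fail=19;  out {3}∪{4,6}={3,4,6}
  n18('cbacb'): parent n17 fail=1; on 'b' 1 → fail=15;  out {5}∪∅={5}
  n8('aaaaac'): parent n7 fail=6; on 'c' 6→5→4 → fail=19;  out {1}∪{4,6}={1,4,6}

Scan:
i=0 'c': node 0→1  emit P4@[0:0]
i=1 'a': node 1→2  emit P0@[0:1]
i=2 'b': node 2→10 (via fail)
i=3 'b': node 10→11
i=4 'a': node 11→12
i=5 'b': node 12→10 (via fail)
i=6 'b': node 10→11
i=7 'a': node 11→12
i=8 'a': node 12→13
i=9 'c': node 13→14  emit P3@[5:9],P4@[9:9],P6@[7:9]
i=10 'a': node 14→2 (via fail)  emit P0@[9:10]
i=11 'c': node 2→1 (via fail)  emit P4@[11:11]
i=12 'c': node 1→9  emit P2@[11:12],P4@[12:12]
i=13 'c': node 9→9 (via fail)  emit P2@[12:13],P4@[13:13]
i=14 'a': node 9→2 (via fail)  emit P0@[13:14]
i=15 'a': node 2→4 (via fail)
i=16 'a': node 4→5
i=17 'b': node 5→10 (via fail)
i=18 'b': node 10→11
i=19 'c': node 11→1 (via fail)  emit P4@[19:19]
i=20 'c': node 1→9  emit P2@[19:20],P4@[20:20]
i=21 'a': node 9→2 (via fail)  emit P0@[20:21]
i=22 'a': node 2→4 (via fail)
i=23 'b': node 4→10 (via fail)
i=24 'b': node 10→11
i=25 'a': node 11→12
i=26 'a': node 12→13
i=27 'c': node 13→14  emit P3@[23:27],P4@[27:27],P6@[25:27]
i=28 'a': node 14→2 (via fail)  emit P0@[27:28]
i=29 'a': node 2→4 (via fail)
i=30 'a': node 4→5
i=31 'a': node 5→6
i=32 'a': node 6→7
i=33 'c': node 7→8  emit P1@[28:33],P4@[33:33],P6@[31:33]
i=34 'c': node 8→9 (via fail)  emit P2@[33:34],P4@[34:34]
i=35 'a': node 9→2 (via fail)  emit P0@[34:35]

Result: [[0,4],[1,0],[9,3],[9,4],[9,6],[10,0],[11,4],[12,2],[12,4],[13,2],[13,4],[14,0],[19,4],[20,2],[20,4],[21,0],[27,3],[27,4],[27,6],[28,0],[33,1],[33,4],[33,6],[34,2],[34,4],[35,0]]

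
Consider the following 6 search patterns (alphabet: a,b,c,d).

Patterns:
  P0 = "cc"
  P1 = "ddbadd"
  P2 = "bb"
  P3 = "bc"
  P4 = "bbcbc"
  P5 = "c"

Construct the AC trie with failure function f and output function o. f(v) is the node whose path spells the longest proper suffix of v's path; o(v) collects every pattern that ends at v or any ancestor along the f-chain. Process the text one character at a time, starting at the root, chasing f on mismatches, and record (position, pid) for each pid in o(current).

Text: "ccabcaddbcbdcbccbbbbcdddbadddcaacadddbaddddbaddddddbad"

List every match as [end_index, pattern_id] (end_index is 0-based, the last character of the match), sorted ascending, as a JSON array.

Build:
Trie nodes:
  0='ε' goto b→9 c→1 d→3
  1='c' goto c→2  ←P5
  2='cc' goto ·  ←P0
  3='d' goto d→4
  4='dd' goto b→5
  5='ddb' goto a→6
  6='ddba' goto d→7
  7='ddbad' goto d→8
  8='ddbadd' goto ·  ←P1
  9='b' goto b→10 c→11
  10='bb' goto c→12  ←P2
  11='bc' goto ·  ←P3
  12='bbc' goto b→13
  13='bbcb' goto c→14
  14='bbcbc' goto ·  ←P4

BFS fail/out derivation:
  fail(1) 'c': from fail(0)=0 chase 'c': 0 ⇒ 0;  out={5}∪out(0)={5}
  fail(3) 'd': from fail(0)=0 chase 'd': 0 ⇒ 0;  out=∅∪out(0)=∅
  fail(9) 'b': from fail(0)=0 chase 'b': 0 ⇒ 0;  out=∅∪out(0)=∅
  fail(2) 'cc': from fail(1)=0 chase 'c': 0 ⇒ 1;  out={0}∪out(1)={0,5}
  fail(4) 'dd': from fail(3)=0 chase 'd': 0 ⇒ 3;  out=∅∪out(3)=∅
  fail(10) 'bb': from fail(9)=0 chase 'b': 0 ⇒ 9;  out={2}∪out(9)={2}
  fail(11) 'bc': from fail(9)=0 chase 'c': 0 ⇒ 1;  out={3}∪out(1)={3,5}
  fail(5) 'ddb': from fail(4)=3 chase 'b': 3→0 ⇒ 9;  out=∅∪out(9)=∅
  fail(12) 'bbc': from fail(10)=9 chase 'c': 9 ⇒ 11;  out=∅∪out(11)={3,5}
  fail(6) 'ddba': from fail(5)=9 chase 'a': 9→0 ⇒ 0;  out=∅∪out(0)=∅
  fail(13) 'bbcb': from fail(12)=11 chase 'b': 11→1→0 ⇒ 9;  out=∅∪out(9)=∅
  fail(7) 'ddbad': from fail(6)=0 chase 'd': 0 ⇒ 3;  out=∅∪out(3)=∅
  fail(14) 'bbcbc': from fail(13)=9 chase 'c': 9 ⇒ 11;  out={4}∪out(11)={3,4,5}
  fail(8) 'ddbadd': from fail(7)=3 chase 'd': 3 ⇒ 4;  out={1}∪out(4)={1}

Text stream:
[0] read 'c'  n0⇒n1  emit P5@[0:0]
[1] read 'c'  n1⇒n2  emit P0@[0:1],P5@[1:1]
[2] read 'a'  n2⇒n0 (fail-walked)
[3] read 'b'  n0⇒n9
[4] read 'c'  n9⇒n11  emit P3@[3:4],P5@[4:4]
[5] read 'a'  n11⇒n0 (fail-walked)
[6] read 'd'  n0⇒n3
[7] read 'd'  n3⇒n4
[8] read 'b'  n4⇒n5
[9] read 'c'  n5⇒n11 (fail-walked)  emit P3@[8:9],P5@[9:9]
[10] read 'b'  n11⇒n9 (fail-walked)
[11] read 'd'  n9⇒n3 (fail-walked)
[12] read 'c'  n3⇒n1 (fail-walked)  emit P5@[12:12]
[13] read 'b'  n1⇒n9 (fail-walked)
[14] read 'c'  n9⇒n11  emit P3@[13:14],P5@[14:14]
[15] read 'c'  n11⇒n2 (fail-walked)  emit P0@[14:15],P5@[15:15]
[16] read 'b'  n2⇒n9 (fail-walked)
[17] read 'b'  n9⇒n10  emit P2@[16:17]
[18] read 'b'  n10⇒n10 (fail-walked)  emit P2@[17:18]
[19] read 'b'  n10⇒n10 (fail-walked)  emit P2@[18:19]
[20] read 'c'  n10⇒n12  emit P3@[19:20],P5@[20:20]
[21] read 'd'  n12⇒n3 (fail-walked)
[22] read 'd'  n3⇒n4
[23] read 'd'  n4⇒n4 (fail-walked)
[24] read 'b'  n4⇒n5
[25] read 'a'  n5⇒n6
[26] read 'd'  n6⇒n7
[27] read 'd'  n7⇒n8  emit P1@[22:27]
[28] read 'd'  n8⇒n4 (fail-walked)
[29] read 'c'  n4⇒n1 (fail-walked)  emit P5@[29:29]
[30] read 'a'  n1⇒n0 (fail-walked)
[31] read 'a'  n0⇒n0
[32] read 'c'  n0⇒n1  emit P5@[32:32]
[33] read 'a'  n1⇒n0 (fail-walked)
[34] read 'd'  n0⇒n3
[35] read 'd'  n3⇒n4
[36] read 'd'  n4⇒n4 (fail-walked)
[37] read 'b'  n4⇒n5
[38] read 'a'  n5⇒n6
[39] read 'd'  n6⇒n7
[40] read 'd'  n7⇒n8  emit P1@[35:40]
[41] read 'd'  n8⇒n4 (fail-walked)
[42] read 'd'  n4⇒n4 (fail-walked)
[43] read 'b'  n4⇒n5
[44] read 'a'  n5⇒n6
[45] read 'd'  n6⇒n7
[46] read 'd'  n7⇒n8  emit P1@[41:46]
[47] read 'd'  n8⇒n4 (fail-walked)
[48] read 'd'  n4⇒n4 (fail-walked)
[49] read 'd'  n4⇒n4 (fail-walked)
[50] read 'd'  n4⇒n4 (fail-walked)
[51] read 'b'  n4⇒n5
[52] read 'a'  n5⇒n6
[53] read 'd'  n6⇒n7

Result: [[0,5],[1,0],[1,5],[4,3],[4,5],[9,3],[9,5],[12,5],[14,3],[14,5],[15,0],[15,5],[17,2],[18,2],[19,2],[20,3],[20,5],[27,1],[29,5],[32,5],[40,1],[46,1]]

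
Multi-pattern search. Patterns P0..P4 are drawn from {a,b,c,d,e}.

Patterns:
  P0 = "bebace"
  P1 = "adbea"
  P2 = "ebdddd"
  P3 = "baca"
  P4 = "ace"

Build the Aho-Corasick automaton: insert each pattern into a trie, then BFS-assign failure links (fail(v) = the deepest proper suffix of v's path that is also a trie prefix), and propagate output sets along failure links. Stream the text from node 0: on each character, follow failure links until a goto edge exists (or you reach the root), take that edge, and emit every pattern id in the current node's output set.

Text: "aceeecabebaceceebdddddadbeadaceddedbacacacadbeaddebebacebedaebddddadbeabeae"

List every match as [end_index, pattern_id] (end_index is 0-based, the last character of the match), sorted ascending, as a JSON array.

Build:
Trie (insert patterns):
  n0 'ε': a→7 b→1 e→12
  n1 'b': a→18 e→2
  n2 'be': b→3
  n3 'beb': a→4
  n4 'beba': c→5
  n5 'bebac': e→6
  n6 'bebace': ·  ←P0
  n7 'a': c→21 d→8
  n8 'ad': b→9
  n9 'adb': e→10
  n10 'adbe': a→11
  n11 'adbea': ·  ←P1
  n12 'e': b→13
  n13 'eb': d→14
  n14 'ebd': d→15
  n15 'ebdd': d→16
  n16 'ebddd': d→17
  n17 'ebdddd': ·  ←P2
  n18 'ba': c→19
  n19 'bac': a→20
  n20 'baca': ·  ←P3
  n21 'ac': e→22
  n22 'ace': ·  ←P4

Failure links (BFS by depth):
  fail(1) 'b': from fail(0)=0 chase 'b': 0 ⇒ 0;  out=∅∪out(0)=∅
  fail(7) 'a': from fail(0)=0 chase 'a': 0 ⇒ 0;  out=∅∪out(0)=∅
  fail(12) 'e': from fail(0)=0 chase 'e': 0 ⇒ 0;  out=∅∪out(0)=∅
  fail(2) 'be': from fail(1)=0 chase 'e': 0 ⇒ 12;  out=∅∪out(12)=∅
  fail(8) 'ad': from fail(7)=0 chase 'd': 0 ⇒ 0;  out=∅∪out(0)=∅
  fail(13) 'eb': from fail(12)=0 chase 'b': 0 ⇒ 1;  out=∅∪out(1)=∅
  fail(18) 'ba': from fail(1)=0 chase 'a': 0 ⇒ 7;  out=∅∪out(7)=∅
  fail(21) 'ac': from fail(7)=0 chase 'c': 0 ⇒ 0;  out=∅∪out(0)=∅
  fail(3) 'beb': from fail(2)=12 chase 'b': 12 ⇒ 13;  out=∅∪out(13)=∅
  fail(9) 'adb': from fail(8)=0 chase 'b': 0 ⇒ 1;  out=∅∪out(1)=∅
  fail(14) 'ebd': from fail(13)=1 chase 'd': 1→0 ⇒ 0;  out=∅∪out(0)=∅
  fail(19) 'bac': from fail(18)=7 chase 'c': 7 ⇒ 21;  out=∅∪out(21)=∅
  fail(22) 'ace': from fail(21)=0 chase 'e': 0 ⇒ 12;  out={4}∪out(12)={4}
  fail(4) 'beba': from fail(3)=13 chase 'a': 13→1 ⇒ 18;  out=∅∪out(18)=∅
  fail(10) 'adbe': from fail(9)=1 chase 'e': 1 ⇒ 2;  out=∅∪out(2)=∅
  fail(15) 'ebdd': from fail(14)=0 chase 'd': 0 ⇒ 0;  out=∅∪out(0)=∅
  fail(20) 'baca': from fail(19)=21 chase 'a': 21→0 ⇒ 7;  out={3}∪out(7)={3}
  fail(5) 'bebac': from fail(4)=18 chase 'c': 18 ⇒ 19;  out=∅∪out(19)=∅
  fail(11) 'adbea': from fail(10)=2 chase 'a': 2→12→0 ⇒ 7;  out={1}∪out(7)={1}
  fail(16) 'ebddd': from fail(15)=0 chase 'd': 0 ⇒ 0;  out=∅∪out(0)=∅
  fail(6) 'bebace': from fail(5)=19 chase 'e': 19→21 ⇒ 22;  out={0}∪out(22)={0,4}
  fail(17) 'ebdddd': from fail(16)=0 chase 'd': 0 ⇒ 0;  out={2}∪out(0)={2}

Run:
i=0 'a': node 0→7
i=1 'c': node 7→21
i=2 'e': node 21→22  ** P4@[0:2]
i=3 'e': node 22→12 ·f
i=4 'e': node 12→12 ·f
i=5 'c': node 12→0 ·f
i=6 'a': node 0→7
i=7 'b': node 7→1 ·f
i=8 'e': node 1→2
i=9 'b': node 2→3
i=10 'a': node 3→4
i=11 'c': node 4→5
i=12 'e': node 5→6  ** P0@[7:12],P4@[10:12]
i=13 'c': node 6→0 ·f
i=14 'e': node 0→12
i=15 'e': node 12→12 ·f
i=16 'b': node 12→13
i=17 'd': node 13→14
i=18 'd': node 14→15
i=19 'd': node 15→16
i=20 'd': node 16→17  ** P2@[15:20]
i=21 'd': node 17→0 ·f
i=22 'a': node 0→7
i=23 'd': node 7→8
i=24 'b': node 8→9
i=25 'e': node 9→10
i=26 'a': node 10→11  ** P1@[22:26]
i=27 'd': node 11→8 ·f
i=28 'a': node 8→7 ·f
i=29 'c': node 7→21
i=30 'e': node 21→22  ** P4@[28:30]
i=31 'd': node 22→0 ·f
i=32 'd': node 0→0
i=33 'e': node 0→12
i=34 'd': node 12→0 ·f
i=35 'b': node 0→1
i=36 'a': node 1→18
i=37 'c': node 18→19
i=38 'a': node 19→20  ** P3@[35:38]
i=39 'c': node 20→21 ·f
i=40 'a': node 21→7 ·f
i=41 'c': node 7→21
i=42 'a': node 21→7 ·f
i=43 'd': node 7→8
i=44 'b': node 8→9
i=45 'e': node 9→10
i=46 'a': node 10→11  ** P1@[42:46]
i=47 'd': node 11→8 ·f
i=48 'd': node 8→0 ·f
i=49 'e': node 0→12
i=50 'b': node 12→13
i=51 'e': node 13→2 ·f
i=52 'b': node 2→3
i=53 'a': node 3→4
i=54 'c': node 4→5
i=55 'e': node 5→6  ** P0@[50:55],P4@[53:55]
i=56 'b': node 6→13 ·f
i=57 'e': node 13→2 ·f
i=58 'd': node 2→0 ·f
i=59 'a': node 0→7
i=60 'e': node 7→12 ·f
i=61 'b': node 12→13
i=62 'd': node 13→14
i=63 'd': node 14→15
i=64 'd': node 15→16
i=65 'd': node 16→17  ** P2@[60:65]
i=66 'a': node 17→7 ·f
i=67 'd': node 7→8
i=68 'b': node 8→9
i=69 'e': node 9→10
i=70 'a': node 10→11  ** P1@[66:70]
i=71 'b': node 11→1 ·f
i=72 'e': node 1→2
i=73 'a': node 2→7 ·f
i=74 'e': node 7→12 ·f

All matches (sorted): [[2,4],[12,0],[12,4],[20,2],[26,1],[30,4],[38,3],[46,1],[55,0],[55,4],[65,2],[70,1]]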